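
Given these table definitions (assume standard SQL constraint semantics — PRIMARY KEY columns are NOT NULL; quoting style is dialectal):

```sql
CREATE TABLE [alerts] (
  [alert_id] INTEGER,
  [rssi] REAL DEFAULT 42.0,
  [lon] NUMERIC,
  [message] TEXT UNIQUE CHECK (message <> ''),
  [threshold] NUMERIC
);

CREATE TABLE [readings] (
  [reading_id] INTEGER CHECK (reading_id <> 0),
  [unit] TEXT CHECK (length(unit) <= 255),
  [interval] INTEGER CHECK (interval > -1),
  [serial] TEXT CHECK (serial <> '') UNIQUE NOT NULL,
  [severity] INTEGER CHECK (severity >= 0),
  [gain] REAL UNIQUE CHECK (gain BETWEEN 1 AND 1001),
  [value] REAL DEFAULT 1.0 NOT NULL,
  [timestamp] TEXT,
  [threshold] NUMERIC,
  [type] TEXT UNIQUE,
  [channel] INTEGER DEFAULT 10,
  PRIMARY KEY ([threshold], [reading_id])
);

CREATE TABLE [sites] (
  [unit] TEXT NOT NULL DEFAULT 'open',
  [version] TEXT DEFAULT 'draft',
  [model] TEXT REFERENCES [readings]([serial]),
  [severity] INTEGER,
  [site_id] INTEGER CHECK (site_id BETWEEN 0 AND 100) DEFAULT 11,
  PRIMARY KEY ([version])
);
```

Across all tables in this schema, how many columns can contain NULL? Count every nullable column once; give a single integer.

15

alerts: 5 nullable (alert_id, rssi, lon, message, threshold — PK none and explicit NOT NULL columns excluded).
readings: 7 nullable (unit, interval, severity, gain, timestamp, type, channel — PK (threshold, reading_id) and explicit NOT NULL columns excluded).
sites: 3 nullable (model, severity, site_id — PK (version) and explicit NOT NULL columns excluded).
Total: 5 + 7 + 3 = 15.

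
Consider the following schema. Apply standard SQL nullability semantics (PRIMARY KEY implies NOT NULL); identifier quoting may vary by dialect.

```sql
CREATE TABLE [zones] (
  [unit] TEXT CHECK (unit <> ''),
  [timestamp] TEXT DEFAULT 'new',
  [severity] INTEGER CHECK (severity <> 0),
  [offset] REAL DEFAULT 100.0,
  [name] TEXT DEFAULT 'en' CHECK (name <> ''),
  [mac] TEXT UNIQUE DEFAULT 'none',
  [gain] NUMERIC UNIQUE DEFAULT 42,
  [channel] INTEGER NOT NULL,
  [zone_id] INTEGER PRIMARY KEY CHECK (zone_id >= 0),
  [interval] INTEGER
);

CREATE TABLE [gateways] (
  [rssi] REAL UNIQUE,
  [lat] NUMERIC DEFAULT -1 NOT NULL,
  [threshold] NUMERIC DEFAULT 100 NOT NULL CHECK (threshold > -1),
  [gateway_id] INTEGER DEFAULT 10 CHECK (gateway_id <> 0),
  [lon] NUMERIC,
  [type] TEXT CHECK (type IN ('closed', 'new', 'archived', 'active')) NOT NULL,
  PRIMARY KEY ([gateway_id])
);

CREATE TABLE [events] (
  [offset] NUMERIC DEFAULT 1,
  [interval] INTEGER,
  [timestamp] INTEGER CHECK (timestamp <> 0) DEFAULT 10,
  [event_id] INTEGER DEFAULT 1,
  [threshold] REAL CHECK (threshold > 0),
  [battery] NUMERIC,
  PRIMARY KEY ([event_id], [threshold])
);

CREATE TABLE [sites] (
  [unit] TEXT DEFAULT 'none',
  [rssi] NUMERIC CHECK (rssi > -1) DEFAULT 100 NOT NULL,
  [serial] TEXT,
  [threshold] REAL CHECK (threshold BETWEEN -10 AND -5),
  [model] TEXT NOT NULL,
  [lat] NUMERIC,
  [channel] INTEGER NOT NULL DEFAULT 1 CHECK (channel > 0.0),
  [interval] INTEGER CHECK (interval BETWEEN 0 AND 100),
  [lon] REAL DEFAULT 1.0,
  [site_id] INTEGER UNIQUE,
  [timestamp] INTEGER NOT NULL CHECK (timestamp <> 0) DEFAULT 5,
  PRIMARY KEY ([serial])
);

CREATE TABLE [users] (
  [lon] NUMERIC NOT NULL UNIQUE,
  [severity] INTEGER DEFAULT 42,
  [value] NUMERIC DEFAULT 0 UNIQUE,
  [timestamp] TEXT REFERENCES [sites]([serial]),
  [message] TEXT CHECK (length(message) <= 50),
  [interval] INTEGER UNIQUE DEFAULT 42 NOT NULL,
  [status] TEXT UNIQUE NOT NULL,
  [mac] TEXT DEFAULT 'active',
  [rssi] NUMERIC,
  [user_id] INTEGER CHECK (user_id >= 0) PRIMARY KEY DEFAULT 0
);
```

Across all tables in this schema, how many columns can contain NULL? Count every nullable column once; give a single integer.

26

zones: 8 nullable (unit, timestamp, severity, offset, name, mac, gain, interval — PK (zone_id) and explicit NOT NULL columns excluded).
gateways: 2 nullable (rssi, lon — PK (gateway_id) and explicit NOT NULL columns excluded).
events: 4 nullable (offset, interval, timestamp, battery — PK (event_id, threshold) and explicit NOT NULL columns excluded).
sites: 6 nullable (unit, threshold, lat, interval, lon, site_id — PK (serial) and explicit NOT NULL columns excluded).
users: 6 nullable (severity, value, timestamp, message, mac, rssi — PK (user_id) and explicit NOT NULL columns excluded).
Total: 8 + 2 + 4 + 6 + 6 = 26.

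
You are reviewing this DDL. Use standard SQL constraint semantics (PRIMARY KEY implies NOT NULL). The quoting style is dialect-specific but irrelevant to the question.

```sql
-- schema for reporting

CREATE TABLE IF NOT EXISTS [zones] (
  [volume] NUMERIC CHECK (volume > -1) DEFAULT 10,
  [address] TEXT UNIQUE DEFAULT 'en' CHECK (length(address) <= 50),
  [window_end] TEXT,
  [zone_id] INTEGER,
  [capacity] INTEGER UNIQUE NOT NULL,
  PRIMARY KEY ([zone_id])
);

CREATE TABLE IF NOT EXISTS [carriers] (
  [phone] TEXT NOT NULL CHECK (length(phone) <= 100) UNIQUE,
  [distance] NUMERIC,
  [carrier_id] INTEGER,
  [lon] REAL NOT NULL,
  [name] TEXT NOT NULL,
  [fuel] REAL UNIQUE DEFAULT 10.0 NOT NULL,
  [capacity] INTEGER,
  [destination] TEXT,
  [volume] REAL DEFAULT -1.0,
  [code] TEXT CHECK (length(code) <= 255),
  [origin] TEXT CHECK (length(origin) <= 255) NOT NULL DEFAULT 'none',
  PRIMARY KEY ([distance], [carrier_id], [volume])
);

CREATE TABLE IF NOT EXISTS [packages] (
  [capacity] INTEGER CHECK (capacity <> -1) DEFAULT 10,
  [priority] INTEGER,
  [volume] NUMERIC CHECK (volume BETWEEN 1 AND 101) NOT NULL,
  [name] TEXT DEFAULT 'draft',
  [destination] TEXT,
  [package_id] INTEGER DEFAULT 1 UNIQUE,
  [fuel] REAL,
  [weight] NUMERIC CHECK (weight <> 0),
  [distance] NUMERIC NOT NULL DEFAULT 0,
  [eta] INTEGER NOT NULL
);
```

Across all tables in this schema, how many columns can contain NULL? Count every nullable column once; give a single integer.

zones: 3 nullable (volume, address, window_end — PK (zone_id) and explicit NOT NULL columns excluded).
carriers: 3 nullable (capacity, destination, code — PK (distance, carrier_id, volume) and explicit NOT NULL columns excluded).
packages: 7 nullable (capacity, priority, name, destination, package_id, fuel, weight — PK none and explicit NOT NULL columns excluded).
Total: 3 + 3 + 7 = 13.

13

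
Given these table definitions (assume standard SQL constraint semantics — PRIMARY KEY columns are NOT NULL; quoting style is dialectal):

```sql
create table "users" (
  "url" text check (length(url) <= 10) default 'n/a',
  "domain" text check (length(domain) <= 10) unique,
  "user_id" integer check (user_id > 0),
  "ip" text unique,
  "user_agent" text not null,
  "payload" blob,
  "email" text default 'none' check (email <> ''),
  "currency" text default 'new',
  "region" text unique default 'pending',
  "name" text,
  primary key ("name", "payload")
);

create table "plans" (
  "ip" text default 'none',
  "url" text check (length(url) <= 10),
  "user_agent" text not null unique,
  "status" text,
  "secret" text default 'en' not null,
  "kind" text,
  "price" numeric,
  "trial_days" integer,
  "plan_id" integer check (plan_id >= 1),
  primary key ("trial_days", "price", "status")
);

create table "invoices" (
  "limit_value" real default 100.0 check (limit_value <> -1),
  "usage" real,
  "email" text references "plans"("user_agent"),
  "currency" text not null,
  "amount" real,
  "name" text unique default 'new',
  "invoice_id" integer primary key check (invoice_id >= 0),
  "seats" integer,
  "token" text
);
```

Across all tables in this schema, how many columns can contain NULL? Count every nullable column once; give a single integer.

18

users: 7 nullable (url, domain, user_id, ip, email, currency, region — PK (name, payload) and explicit NOT NULL columns excluded).
plans: 4 nullable (ip, url, kind, plan_id — PK (trial_days, price, status) and explicit NOT NULL columns excluded).
invoices: 7 nullable (limit_value, usage, email, amount, name, seats, token — PK (invoice_id) and explicit NOT NULL columns excluded).
Total: 7 + 4 + 7 = 18.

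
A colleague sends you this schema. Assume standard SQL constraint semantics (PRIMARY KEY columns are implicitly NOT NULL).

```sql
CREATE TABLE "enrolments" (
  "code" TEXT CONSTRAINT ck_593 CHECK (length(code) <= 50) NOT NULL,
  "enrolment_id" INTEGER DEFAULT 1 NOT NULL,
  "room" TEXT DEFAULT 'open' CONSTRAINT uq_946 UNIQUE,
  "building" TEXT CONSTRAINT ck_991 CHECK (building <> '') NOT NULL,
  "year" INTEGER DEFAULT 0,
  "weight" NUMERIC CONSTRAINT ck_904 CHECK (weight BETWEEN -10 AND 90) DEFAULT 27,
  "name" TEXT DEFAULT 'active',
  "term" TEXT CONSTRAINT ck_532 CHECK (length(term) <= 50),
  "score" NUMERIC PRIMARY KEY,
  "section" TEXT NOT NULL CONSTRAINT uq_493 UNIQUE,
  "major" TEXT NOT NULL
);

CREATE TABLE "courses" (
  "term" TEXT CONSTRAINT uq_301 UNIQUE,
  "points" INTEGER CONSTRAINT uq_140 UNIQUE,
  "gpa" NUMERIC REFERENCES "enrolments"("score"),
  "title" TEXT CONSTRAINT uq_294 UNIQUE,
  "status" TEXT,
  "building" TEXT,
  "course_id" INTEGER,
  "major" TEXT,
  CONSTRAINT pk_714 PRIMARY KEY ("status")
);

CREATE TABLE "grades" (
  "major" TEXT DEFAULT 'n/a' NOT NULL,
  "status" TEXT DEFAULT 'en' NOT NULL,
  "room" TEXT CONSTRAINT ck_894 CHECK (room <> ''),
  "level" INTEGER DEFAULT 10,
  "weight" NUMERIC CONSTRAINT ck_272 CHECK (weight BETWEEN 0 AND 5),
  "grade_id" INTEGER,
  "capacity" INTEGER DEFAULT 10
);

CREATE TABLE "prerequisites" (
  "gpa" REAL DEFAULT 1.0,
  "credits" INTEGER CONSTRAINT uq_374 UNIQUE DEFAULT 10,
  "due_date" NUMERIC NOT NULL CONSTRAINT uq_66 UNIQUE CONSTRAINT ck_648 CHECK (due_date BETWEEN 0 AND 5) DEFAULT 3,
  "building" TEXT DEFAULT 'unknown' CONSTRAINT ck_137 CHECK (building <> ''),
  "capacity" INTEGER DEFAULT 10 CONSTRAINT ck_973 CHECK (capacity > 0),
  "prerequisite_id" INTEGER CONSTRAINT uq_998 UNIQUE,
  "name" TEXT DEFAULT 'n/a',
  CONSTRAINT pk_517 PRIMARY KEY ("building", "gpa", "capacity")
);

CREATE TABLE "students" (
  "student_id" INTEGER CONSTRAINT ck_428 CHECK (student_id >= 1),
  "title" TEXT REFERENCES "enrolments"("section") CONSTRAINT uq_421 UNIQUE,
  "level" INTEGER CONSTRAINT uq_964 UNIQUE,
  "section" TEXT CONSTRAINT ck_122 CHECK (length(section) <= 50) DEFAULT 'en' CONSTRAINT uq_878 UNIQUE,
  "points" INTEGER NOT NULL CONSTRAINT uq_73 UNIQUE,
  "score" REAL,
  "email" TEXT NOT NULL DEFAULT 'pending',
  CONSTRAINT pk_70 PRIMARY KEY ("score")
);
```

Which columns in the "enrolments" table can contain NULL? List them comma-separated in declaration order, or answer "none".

- code: declared NOT NULL → not nullable.
- enrolment_id: declared NOT NULL → not nullable.
- room: UNIQUE does not imply NOT NULL → nullable.
- building: declared NOT NULL → not nullable.
- year: DEFAULT only fills an omitted column; an explicit NULL is still allowed → nullable.
- weight: CHECK does not forbid NULL (a CHECK constraint passes when its expression is NULL) → nullable.
- name: DEFAULT only fills an omitted column; an explicit NULL is still allowed → nullable.
- term: CHECK does not forbid NULL (a CHECK constraint passes when its expression is NULL) → nullable.
- score: part of the PRIMARY KEY, which implies NOT NULL → not nullable.
- section: declared NOT NULL → not nullable.
- major: declared NOT NULL → not nullable.

room, year, weight, name, term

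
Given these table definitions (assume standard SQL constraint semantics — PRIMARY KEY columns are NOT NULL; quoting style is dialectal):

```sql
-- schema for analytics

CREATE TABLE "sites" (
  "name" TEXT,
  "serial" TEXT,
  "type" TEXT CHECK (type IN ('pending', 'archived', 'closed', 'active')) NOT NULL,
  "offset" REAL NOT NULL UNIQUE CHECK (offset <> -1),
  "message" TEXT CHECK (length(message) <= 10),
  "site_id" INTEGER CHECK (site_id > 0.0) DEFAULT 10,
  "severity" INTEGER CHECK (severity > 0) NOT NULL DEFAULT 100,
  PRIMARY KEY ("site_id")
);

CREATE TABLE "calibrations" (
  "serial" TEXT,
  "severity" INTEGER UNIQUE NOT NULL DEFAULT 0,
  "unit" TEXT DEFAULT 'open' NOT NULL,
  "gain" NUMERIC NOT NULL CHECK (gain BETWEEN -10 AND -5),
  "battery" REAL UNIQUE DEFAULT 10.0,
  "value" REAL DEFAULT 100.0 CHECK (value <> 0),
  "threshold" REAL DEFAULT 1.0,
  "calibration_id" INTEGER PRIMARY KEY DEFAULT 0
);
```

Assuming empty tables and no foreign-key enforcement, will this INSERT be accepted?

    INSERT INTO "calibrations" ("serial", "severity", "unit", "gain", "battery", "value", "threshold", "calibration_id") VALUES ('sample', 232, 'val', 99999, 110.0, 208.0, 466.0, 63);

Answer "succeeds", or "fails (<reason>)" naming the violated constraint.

fails (CHECK on gain)

The value 99999 for gain violates CHECK (gain BETWEEN -10 AND -5).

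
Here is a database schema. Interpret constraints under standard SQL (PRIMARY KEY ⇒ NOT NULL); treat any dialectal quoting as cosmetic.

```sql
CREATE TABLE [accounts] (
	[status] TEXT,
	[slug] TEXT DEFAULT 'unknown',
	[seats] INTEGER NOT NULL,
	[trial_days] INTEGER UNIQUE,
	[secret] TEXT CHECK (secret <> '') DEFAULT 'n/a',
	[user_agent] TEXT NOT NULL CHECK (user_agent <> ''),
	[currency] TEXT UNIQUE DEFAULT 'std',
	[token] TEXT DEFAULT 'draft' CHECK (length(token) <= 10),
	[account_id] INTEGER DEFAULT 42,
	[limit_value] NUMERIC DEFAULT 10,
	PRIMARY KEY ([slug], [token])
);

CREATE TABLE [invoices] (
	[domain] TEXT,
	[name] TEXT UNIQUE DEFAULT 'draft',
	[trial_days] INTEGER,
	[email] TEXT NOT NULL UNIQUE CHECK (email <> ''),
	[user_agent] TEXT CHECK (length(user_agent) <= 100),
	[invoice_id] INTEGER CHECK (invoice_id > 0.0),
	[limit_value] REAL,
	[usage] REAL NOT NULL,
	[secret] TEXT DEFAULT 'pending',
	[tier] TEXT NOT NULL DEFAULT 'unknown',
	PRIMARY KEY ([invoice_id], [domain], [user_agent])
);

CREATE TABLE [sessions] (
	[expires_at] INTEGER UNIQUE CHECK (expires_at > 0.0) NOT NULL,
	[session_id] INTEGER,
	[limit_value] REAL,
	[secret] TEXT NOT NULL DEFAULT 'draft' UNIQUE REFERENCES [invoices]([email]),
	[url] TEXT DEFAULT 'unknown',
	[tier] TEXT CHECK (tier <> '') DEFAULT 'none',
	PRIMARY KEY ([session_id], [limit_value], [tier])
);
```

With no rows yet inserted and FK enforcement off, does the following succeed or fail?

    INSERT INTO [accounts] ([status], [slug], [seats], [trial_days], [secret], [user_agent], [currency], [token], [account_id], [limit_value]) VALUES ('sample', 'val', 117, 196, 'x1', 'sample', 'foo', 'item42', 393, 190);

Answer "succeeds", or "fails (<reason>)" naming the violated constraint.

NOT NULL columns: seats is supplied; slug is supplied; token is supplied; user_agent is supplied.
CHECK constraints: 'x1' satisfies (secret <> ''); 'sample' satisfies (user_agent <> ''); 'item42' satisfies (length(token) <= 10).
No constraint is violated.

succeeds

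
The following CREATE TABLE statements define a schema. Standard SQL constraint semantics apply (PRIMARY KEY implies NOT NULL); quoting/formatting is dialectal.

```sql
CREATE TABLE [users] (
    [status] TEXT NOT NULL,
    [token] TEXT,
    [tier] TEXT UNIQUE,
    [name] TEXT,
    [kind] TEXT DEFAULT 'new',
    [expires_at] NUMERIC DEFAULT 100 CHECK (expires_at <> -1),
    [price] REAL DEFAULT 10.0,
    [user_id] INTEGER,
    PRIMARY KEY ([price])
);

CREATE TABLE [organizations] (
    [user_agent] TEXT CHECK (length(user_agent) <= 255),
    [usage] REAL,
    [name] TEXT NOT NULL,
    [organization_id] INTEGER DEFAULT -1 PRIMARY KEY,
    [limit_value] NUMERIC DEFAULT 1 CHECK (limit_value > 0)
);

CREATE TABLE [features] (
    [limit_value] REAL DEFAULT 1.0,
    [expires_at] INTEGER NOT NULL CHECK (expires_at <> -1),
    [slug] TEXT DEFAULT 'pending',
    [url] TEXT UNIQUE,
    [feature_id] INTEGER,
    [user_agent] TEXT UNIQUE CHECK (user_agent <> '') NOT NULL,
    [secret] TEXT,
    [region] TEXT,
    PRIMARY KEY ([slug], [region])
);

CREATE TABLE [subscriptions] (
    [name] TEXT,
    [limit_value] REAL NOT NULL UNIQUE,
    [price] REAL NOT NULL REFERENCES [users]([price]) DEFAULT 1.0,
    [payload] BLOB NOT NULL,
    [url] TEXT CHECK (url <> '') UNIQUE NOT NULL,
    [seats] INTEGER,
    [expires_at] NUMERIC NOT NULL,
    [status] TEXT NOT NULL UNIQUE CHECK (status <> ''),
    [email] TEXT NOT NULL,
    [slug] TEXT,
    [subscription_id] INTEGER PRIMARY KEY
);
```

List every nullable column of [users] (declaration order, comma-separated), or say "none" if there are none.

token, tier, name, kind, expires_at, user_id

- status: declared NOT NULL → not nullable.
- token: no NOT NULL constraint applies → nullable.
- tier: UNIQUE does not imply NOT NULL → nullable.
- name: no NOT NULL constraint applies → nullable.
- kind: DEFAULT only fills an omitted column; an explicit NULL is still allowed → nullable.
- expires_at: CHECK does not forbid NULL (a CHECK constraint passes when its expression is NULL) → nullable.
- price: part of the PRIMARY KEY, which implies NOT NULL → not nullable.
- user_id: no NOT NULL constraint applies → nullable.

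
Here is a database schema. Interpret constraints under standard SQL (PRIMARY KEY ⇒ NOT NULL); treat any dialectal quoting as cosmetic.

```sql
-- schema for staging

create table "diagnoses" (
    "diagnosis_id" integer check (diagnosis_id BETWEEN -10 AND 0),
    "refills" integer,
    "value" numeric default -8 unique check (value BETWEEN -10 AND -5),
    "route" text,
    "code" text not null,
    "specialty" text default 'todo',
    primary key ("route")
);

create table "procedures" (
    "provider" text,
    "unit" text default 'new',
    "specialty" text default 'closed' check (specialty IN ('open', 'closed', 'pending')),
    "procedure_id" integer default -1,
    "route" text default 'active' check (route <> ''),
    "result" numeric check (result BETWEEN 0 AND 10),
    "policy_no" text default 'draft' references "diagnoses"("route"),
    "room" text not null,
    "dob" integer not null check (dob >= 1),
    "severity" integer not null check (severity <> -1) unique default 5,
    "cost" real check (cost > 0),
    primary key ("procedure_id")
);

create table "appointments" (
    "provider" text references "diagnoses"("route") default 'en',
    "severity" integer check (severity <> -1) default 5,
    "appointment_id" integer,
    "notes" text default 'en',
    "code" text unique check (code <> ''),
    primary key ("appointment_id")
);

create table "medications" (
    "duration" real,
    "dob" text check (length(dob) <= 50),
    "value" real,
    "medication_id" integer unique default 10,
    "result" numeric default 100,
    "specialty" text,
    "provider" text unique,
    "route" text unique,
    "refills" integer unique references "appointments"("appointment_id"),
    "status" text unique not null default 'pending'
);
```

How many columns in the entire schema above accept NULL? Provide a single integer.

24

diagnoses: 4 nullable (diagnosis_id, refills, value, specialty — PK (route) and explicit NOT NULL columns excluded).
procedures: 7 nullable (provider, unit, specialty, route, result, policy_no, cost — PK (procedure_id) and explicit NOT NULL columns excluded).
appointments: 4 nullable (provider, severity, notes, code — PK (appointment_id) and explicit NOT NULL columns excluded).
medications: 9 nullable (duration, dob, value, medication_id, result, specialty, provider, route, refills — PK none and explicit NOT NULL columns excluded).
Total: 4 + 7 + 4 + 9 = 24.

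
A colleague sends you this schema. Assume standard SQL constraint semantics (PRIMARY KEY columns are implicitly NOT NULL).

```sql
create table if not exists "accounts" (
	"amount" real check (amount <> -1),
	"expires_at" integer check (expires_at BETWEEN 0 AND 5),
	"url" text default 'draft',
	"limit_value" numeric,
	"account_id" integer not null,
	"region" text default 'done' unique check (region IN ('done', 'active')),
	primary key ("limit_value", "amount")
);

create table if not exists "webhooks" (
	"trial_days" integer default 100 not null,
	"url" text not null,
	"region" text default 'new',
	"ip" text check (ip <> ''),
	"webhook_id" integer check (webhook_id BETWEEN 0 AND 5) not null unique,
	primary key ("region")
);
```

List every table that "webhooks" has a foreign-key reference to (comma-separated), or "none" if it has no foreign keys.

none

No column in webhooks has a REFERENCES clause.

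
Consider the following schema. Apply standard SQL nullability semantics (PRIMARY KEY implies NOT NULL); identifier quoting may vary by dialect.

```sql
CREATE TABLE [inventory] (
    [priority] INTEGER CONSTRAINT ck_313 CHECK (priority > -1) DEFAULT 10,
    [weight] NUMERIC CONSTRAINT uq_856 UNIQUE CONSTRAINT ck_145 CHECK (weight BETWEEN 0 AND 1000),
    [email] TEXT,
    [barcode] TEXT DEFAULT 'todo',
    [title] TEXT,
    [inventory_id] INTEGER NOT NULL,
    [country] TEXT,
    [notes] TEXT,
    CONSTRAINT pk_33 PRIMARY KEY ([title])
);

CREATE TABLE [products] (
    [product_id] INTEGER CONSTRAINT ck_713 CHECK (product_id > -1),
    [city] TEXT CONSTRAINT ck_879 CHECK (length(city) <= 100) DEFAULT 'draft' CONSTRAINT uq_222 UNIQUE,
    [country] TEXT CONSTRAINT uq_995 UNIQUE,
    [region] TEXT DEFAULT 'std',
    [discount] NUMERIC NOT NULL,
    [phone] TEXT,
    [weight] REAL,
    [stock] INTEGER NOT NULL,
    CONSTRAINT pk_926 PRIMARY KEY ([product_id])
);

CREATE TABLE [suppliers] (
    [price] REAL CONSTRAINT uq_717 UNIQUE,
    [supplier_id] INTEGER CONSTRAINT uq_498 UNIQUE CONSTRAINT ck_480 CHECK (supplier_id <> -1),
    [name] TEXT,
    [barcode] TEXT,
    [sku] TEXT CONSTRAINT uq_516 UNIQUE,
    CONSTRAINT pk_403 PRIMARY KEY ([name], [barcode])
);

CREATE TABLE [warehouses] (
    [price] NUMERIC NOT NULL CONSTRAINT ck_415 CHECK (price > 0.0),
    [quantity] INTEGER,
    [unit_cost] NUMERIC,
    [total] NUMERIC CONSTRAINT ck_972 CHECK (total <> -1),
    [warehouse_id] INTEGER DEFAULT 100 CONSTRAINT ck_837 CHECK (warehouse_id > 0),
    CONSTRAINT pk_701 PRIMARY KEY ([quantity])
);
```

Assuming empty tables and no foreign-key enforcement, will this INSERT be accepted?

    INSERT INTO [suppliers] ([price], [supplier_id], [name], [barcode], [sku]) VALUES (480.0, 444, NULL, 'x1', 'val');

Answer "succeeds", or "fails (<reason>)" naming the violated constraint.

name is explicitly set to NULL, but name is part of the PRIMARY KEY (implied NOT NULL).

fails (NOT NULL on name)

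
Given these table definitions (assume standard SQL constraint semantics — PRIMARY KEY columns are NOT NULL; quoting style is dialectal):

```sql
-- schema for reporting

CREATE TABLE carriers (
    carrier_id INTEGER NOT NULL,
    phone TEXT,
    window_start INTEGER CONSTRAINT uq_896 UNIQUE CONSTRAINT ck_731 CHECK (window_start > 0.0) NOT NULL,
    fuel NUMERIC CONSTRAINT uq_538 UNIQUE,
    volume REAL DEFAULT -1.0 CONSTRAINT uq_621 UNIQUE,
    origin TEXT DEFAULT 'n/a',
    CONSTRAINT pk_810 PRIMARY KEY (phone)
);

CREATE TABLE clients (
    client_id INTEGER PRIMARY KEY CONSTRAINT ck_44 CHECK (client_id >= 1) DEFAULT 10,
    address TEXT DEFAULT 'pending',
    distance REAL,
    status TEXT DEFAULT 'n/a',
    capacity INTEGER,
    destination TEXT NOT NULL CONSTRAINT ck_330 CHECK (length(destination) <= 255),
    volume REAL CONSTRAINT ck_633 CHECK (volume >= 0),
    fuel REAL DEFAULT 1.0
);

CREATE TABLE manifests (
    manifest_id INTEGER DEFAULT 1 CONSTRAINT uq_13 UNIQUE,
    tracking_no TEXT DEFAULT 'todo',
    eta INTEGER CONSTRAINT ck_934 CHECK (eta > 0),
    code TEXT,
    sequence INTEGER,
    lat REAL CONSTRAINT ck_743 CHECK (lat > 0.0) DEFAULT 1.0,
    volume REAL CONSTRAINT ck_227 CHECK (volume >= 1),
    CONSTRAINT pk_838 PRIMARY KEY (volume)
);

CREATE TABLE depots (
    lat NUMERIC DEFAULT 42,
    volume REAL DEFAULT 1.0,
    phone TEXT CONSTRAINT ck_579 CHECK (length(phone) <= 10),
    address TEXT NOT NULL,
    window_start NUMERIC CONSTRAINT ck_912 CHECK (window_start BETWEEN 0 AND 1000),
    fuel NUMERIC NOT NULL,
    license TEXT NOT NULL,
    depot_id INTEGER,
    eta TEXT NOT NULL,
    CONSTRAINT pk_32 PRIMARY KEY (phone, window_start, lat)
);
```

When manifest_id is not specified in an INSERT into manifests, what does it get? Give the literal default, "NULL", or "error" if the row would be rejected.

1

manifest_id has an explicit DEFAULT 1.
When the column is omitted from an INSERT, that default is used.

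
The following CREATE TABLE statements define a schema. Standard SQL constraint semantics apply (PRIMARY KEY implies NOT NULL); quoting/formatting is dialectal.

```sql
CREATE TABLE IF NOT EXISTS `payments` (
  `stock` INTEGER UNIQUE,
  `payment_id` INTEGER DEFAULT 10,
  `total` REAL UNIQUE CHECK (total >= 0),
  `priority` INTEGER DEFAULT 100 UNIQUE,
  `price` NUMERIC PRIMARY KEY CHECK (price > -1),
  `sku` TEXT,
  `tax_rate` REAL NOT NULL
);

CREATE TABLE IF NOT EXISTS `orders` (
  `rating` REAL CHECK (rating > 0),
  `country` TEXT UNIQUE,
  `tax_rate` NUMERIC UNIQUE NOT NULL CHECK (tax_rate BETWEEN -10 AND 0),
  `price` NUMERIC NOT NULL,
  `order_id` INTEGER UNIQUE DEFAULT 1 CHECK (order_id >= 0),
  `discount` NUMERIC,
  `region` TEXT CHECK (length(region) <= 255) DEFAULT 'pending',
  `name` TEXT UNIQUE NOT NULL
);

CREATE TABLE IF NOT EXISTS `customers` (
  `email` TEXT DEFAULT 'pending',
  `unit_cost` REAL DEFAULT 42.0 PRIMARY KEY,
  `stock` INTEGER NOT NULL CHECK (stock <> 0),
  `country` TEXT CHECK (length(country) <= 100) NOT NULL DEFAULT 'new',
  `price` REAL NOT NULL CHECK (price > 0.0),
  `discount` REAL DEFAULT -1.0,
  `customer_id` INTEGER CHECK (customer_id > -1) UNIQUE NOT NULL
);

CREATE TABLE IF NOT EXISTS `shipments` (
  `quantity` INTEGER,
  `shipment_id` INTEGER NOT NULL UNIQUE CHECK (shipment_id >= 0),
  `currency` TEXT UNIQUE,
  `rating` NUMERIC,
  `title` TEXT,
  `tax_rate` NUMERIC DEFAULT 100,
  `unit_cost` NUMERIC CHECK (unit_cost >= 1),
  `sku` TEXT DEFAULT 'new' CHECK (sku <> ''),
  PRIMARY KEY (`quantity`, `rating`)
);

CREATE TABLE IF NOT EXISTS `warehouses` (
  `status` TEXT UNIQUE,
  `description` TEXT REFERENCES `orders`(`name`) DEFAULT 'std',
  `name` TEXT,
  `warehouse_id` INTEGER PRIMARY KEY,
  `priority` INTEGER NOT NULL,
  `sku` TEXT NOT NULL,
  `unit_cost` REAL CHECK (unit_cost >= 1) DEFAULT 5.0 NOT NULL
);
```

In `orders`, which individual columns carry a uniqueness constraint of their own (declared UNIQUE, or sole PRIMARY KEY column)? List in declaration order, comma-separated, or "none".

- rating: no UNIQUE or single-column PK constraint.
- country: declared UNIQUE → unique.
- tax_rate: declared UNIQUE → unique.
- price: no UNIQUE or single-column PK constraint.
- order_id: declared UNIQUE → unique.
- discount: no UNIQUE or single-column PK constraint.
- region: no UNIQUE or single-column PK constraint.
- name: declared UNIQUE → unique.

country, tax_rate, order_id, name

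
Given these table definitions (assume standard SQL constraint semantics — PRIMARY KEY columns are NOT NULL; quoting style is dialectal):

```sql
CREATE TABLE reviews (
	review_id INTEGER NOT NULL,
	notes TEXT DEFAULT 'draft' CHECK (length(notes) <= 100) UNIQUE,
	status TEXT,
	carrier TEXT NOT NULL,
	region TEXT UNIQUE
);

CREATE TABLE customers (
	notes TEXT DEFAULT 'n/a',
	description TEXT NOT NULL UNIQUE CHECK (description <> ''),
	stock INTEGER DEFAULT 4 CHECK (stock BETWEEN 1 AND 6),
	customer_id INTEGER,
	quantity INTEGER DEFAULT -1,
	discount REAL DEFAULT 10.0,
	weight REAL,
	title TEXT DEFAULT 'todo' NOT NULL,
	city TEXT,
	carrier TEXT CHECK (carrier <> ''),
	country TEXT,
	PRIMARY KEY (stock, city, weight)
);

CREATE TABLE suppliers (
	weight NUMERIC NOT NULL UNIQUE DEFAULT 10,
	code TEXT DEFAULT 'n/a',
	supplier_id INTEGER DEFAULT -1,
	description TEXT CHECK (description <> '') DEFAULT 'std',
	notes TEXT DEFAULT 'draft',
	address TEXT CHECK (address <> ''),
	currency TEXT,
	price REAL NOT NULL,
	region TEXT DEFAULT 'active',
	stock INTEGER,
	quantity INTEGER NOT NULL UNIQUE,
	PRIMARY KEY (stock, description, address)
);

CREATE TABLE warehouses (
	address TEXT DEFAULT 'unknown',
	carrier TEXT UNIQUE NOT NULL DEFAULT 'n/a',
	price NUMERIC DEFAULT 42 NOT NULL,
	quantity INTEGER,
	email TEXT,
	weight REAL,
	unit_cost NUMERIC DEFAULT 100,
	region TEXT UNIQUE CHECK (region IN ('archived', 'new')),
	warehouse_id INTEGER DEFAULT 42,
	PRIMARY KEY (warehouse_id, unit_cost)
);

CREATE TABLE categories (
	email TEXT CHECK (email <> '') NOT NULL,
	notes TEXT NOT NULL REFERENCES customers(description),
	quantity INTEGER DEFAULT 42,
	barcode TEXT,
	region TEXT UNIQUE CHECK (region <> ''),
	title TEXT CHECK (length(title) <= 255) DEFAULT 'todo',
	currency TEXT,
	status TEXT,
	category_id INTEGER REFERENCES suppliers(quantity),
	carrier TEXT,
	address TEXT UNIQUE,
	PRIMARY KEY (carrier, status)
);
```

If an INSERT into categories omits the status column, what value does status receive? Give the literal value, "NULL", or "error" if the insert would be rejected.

error

status has no DEFAULT clause.
Omitting it would insert NULL, but it is part of the PRIMARY KEY, so the INSERT fails.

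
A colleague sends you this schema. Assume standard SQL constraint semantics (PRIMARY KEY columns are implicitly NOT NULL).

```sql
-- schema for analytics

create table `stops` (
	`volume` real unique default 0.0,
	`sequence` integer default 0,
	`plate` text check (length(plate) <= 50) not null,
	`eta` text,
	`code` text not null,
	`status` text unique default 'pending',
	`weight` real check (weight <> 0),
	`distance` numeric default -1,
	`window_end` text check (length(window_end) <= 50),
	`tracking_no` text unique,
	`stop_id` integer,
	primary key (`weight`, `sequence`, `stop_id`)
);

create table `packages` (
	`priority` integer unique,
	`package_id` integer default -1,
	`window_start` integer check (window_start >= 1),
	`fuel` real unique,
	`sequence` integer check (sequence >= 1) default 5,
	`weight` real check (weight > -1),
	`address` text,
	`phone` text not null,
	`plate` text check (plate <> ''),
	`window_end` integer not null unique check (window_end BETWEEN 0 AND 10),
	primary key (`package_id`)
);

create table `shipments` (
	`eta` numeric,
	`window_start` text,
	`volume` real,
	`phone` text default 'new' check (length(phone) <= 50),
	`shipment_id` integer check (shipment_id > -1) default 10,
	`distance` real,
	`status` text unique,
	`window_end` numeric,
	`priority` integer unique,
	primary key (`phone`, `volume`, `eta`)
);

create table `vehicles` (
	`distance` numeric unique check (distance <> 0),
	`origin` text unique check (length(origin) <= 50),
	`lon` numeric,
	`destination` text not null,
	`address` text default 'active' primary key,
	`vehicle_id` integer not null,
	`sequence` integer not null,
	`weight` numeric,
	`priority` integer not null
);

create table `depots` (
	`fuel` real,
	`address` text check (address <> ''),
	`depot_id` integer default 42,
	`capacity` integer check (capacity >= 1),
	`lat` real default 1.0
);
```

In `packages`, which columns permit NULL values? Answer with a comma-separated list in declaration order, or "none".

- priority: UNIQUE does not imply NOT NULL → nullable.
- package_id: part of the PRIMARY KEY, which implies NOT NULL → not nullable.
- window_start: CHECK does not forbid NULL (a CHECK constraint passes when its expression is NULL) → nullable.
- fuel: UNIQUE does not imply NOT NULL → nullable.
- sequence: CHECK does not forbid NULL (a CHECK constraint passes when its expression is NULL) → nullable.
- weight: CHECK does not forbid NULL (a CHECK constraint passes when its expression is NULL) → nullable.
- address: no NOT NULL constraint applies → nullable.
- phone: declared NOT NULL → not nullable.
- plate: CHECK does not forbid NULL (a CHECK constraint passes when its expression is NULL) → nullable.
- window_end: declared NOT NULL → not nullable.

priority, window_start, fuel, sequence, weight, address, plate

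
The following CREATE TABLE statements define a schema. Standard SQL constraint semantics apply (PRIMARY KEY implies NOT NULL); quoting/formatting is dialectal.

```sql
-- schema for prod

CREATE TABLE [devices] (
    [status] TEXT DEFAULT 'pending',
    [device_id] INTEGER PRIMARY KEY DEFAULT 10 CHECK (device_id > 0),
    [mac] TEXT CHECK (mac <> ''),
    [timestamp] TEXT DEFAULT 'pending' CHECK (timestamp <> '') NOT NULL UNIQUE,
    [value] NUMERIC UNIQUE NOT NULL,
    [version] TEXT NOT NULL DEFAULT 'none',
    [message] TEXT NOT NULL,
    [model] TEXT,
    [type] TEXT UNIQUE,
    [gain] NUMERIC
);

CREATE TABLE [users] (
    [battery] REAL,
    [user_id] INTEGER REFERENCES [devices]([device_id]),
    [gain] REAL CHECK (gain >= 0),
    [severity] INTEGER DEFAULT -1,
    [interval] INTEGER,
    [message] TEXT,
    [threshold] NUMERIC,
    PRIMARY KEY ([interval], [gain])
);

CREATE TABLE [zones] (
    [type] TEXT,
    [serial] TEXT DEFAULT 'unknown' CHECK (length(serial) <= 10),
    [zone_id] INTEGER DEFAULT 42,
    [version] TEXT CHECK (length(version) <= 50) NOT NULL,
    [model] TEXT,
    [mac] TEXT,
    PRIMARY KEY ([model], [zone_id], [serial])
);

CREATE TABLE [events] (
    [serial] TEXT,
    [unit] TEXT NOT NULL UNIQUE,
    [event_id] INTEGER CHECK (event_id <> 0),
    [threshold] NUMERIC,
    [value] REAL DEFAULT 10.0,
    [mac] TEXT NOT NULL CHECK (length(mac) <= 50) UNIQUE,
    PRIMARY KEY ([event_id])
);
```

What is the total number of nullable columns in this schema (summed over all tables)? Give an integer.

devices: 5 nullable (status, mac, model, type, gain — PK (device_id) and explicit NOT NULL columns excluded).
users: 5 nullable (battery, user_id, severity, message, threshold — PK (interval, gain) and explicit NOT NULL columns excluded).
zones: 2 nullable (type, mac — PK (model, zone_id, serial) and explicit NOT NULL columns excluded).
events: 3 nullable (serial, threshold, value — PK (event_id) and explicit NOT NULL columns excluded).
Total: 5 + 5 + 2 + 3 = 15.

15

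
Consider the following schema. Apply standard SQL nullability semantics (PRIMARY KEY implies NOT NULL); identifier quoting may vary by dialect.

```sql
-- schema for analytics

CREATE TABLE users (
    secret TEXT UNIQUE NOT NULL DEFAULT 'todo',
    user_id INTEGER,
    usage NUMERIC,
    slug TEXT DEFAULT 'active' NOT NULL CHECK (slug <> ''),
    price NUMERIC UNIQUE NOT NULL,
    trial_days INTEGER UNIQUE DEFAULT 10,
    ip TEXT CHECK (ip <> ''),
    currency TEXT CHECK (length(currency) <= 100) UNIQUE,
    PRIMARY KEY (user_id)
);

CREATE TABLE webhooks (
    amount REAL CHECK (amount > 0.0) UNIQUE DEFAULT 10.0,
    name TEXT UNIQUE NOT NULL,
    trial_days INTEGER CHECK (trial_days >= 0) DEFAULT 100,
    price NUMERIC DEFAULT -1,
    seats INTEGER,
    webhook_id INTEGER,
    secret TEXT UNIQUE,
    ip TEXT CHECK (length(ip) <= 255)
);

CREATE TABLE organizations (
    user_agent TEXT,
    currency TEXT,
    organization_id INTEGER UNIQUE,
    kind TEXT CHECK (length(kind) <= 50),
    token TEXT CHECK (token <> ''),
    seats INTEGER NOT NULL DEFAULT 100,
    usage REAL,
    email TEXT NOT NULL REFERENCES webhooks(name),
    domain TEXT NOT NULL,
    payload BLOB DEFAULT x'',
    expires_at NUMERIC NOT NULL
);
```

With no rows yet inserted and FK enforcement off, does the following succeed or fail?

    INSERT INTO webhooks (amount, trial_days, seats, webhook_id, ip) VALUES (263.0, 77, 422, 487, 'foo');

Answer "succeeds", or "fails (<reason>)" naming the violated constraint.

fails (NOT NULL on name)

name is omitted from the column list and has no DEFAULT, so it would receive NULL.
But name is declared NOT NULL.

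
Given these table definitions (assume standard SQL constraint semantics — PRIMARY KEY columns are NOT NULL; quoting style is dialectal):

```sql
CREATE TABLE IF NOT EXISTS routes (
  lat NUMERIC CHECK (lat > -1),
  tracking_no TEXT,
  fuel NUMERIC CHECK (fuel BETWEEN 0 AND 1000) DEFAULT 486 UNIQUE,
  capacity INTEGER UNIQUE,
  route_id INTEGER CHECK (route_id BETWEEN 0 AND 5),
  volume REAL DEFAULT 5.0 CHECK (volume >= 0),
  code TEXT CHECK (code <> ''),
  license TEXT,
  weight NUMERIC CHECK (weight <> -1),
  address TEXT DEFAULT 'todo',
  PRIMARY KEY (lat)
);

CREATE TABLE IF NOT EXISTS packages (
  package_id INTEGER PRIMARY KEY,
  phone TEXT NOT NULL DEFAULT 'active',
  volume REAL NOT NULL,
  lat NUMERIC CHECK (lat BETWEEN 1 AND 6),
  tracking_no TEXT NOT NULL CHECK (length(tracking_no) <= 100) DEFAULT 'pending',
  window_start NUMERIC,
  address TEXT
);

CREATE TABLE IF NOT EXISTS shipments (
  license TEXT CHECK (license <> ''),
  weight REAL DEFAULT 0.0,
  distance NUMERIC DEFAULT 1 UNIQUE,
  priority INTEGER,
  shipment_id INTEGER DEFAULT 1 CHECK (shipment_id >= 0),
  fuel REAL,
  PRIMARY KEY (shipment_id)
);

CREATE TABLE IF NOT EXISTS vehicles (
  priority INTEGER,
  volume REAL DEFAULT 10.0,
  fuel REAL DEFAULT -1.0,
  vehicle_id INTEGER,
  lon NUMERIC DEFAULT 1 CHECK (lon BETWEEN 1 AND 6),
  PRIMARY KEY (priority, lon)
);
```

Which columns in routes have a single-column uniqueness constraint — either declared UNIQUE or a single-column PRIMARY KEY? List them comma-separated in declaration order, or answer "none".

lat, fuel, capacity

- lat: single-column PRIMARY KEY → unique.
- tracking_no: no UNIQUE or single-column PK constraint.
- fuel: declared UNIQUE → unique.
- capacity: declared UNIQUE → unique.
- route_id: no UNIQUE or single-column PK constraint.
- volume: no UNIQUE or single-column PK constraint.
- code: no UNIQUE or single-column PK constraint.
- license: no UNIQUE or single-column PK constraint.
- weight: no UNIQUE or single-column PK constraint.
- address: no UNIQUE or single-column PK constraint.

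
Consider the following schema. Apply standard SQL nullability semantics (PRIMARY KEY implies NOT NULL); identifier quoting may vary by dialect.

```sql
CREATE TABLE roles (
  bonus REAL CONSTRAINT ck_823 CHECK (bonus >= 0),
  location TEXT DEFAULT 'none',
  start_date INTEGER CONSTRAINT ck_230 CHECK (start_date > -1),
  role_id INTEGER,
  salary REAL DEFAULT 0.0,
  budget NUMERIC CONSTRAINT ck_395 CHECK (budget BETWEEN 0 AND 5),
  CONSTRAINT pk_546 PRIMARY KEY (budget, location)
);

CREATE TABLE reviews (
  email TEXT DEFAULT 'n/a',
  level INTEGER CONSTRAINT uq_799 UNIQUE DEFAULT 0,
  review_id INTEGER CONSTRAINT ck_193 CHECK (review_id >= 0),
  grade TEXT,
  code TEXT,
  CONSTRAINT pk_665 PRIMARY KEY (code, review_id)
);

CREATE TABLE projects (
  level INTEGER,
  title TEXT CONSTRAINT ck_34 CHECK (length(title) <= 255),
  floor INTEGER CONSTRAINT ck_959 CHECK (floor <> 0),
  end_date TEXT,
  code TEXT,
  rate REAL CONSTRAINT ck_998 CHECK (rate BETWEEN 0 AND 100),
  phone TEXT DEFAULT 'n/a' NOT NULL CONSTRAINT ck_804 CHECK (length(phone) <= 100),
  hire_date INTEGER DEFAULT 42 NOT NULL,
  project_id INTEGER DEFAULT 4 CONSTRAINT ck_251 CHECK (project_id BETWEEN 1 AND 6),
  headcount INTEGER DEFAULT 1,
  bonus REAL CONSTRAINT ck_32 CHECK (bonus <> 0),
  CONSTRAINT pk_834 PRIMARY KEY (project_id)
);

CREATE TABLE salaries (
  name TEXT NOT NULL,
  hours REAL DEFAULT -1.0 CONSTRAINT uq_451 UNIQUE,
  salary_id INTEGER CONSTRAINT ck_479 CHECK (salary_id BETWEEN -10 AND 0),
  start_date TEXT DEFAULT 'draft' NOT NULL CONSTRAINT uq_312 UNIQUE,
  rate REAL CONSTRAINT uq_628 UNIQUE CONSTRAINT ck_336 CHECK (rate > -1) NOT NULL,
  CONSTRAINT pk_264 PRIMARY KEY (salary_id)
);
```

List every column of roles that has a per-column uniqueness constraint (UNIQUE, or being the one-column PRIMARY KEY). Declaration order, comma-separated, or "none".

- bonus: no UNIQUE or single-column PK constraint.
- location: part of a composite PRIMARY KEY — only the tuple is unique, not this column on its own.
- start_date: no UNIQUE or single-column PK constraint.
- role_id: no UNIQUE or single-column PK constraint.
- salary: no UNIQUE or single-column PK constraint.
- budget: part of a composite PRIMARY KEY — only the tuple is unique, not this column on its own.

none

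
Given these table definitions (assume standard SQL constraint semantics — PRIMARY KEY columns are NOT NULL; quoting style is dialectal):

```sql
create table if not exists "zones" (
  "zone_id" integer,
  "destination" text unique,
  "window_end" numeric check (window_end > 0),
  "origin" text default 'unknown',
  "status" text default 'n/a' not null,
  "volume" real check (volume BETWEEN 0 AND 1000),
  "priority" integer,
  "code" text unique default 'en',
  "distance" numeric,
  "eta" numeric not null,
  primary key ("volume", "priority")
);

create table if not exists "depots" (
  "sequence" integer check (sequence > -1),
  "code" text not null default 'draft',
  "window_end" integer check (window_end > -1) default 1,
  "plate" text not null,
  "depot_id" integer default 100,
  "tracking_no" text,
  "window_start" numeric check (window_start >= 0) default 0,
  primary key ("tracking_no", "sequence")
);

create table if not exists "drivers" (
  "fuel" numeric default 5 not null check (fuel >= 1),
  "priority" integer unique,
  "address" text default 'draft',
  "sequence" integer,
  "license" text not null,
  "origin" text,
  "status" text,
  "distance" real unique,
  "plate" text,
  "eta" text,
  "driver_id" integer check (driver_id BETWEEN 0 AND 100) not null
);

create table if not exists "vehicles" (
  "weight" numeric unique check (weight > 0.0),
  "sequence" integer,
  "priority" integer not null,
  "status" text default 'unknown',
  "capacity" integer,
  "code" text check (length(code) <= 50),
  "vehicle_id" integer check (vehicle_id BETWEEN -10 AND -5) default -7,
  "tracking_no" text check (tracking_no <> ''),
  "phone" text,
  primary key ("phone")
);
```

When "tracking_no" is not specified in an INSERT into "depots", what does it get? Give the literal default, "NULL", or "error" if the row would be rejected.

tracking_no has no DEFAULT clause.
Omitting it would insert NULL, but it is part of the PRIMARY KEY, so the INSERT fails.

error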